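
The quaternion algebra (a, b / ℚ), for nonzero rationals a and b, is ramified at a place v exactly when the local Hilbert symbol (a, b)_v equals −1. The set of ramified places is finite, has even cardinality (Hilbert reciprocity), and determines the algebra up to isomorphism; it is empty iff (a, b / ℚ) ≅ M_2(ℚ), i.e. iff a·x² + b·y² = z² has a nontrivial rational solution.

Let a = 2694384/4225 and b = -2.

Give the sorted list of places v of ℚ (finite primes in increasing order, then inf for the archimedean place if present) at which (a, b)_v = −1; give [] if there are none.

[2, 7]

(a, b) ≡ (231, -2) mod (ℚ^×)²; places V = {2, 3, 5, 7, 11, 13, ∞}.
(a,b)_3: α=7, u≡2; β=0, v≡1 (mod 3); (2|3)=-1, (1|3)=+1; sign (−1)^0·-1^0·+1^7 = +1.
(a,b)_11: α=1, u≡7; β=0, v≡9 (mod 11); (7|11)=-1, (9|11)=+1; sign (−1)^0·-1^0·+1^1 = +1.
(a,b)_∞: sgn(231)=+, sgn(-2)=−, so +1.
(a,b)_7: α=1, u≡6; β=0, v≡5 (mod 7); (6|7)=-1, (5|7)=-1; sign (−1)^0·-1^0·-1^1 = -1.
(a,b)_13: α=-2, u≡9; β=0, v≡11 (mod 13); (9|13)=+1, (11|13)=-1; sign (−1)^0·+1^0·-1^-2 = +1.
(a,b)_5: α=-2, u≡1; β=0, v≡3 (mod 5); (1|5)=+1, (3|5)=-1; sign (−1)^0·+1^0·-1^-2 = +1.
(a,b)_2: α=4, β=1; u≡7, v≡7 (mod 8); ε(u)ε(v)=1·1, αω(v)=4·0, βω(u)=1·0; sum ≡ 1  ⇒  -1.
Ram(231, -2) = {2, 7}; no ℚ_2-point on the conic.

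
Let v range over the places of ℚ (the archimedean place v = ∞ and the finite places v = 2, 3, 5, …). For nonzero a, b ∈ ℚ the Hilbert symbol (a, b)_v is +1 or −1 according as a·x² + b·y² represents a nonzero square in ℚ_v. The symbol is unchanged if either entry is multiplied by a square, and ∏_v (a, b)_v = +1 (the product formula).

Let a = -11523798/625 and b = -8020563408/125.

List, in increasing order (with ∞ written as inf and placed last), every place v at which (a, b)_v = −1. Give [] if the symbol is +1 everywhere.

[3, 5, 11, 29, 37, inf]

(a, b) ≡ (-10582, -2301585) mod (ℚ^×)²; places V = {2, 3, 5, 11, 13, 29, 37, ∞}.
(a,b)_11: α=3, u≡6; β=3, v≡2 (mod 11); (6|11)=-1, (2|11)=-1; sign (−1)^1·-1^3·-1^3 = -1.
(a,b)_∞: sgn(-10582)=−, sgn(-2301585)=−, so -1.
(a,b)_13: α=1, u≡11; β=1, v≡8 (mod 13); (11|13)=-1, (8|13)=-1; sign (−1)^0·-1^1·-1^1 = +1.
(a,b)_5: α=-4, u≡2; β=-3, v≡2 (mod 5); (2|5)=-1, (2|5)=-1; sign (−1)^0·-1^-3·-1^-4 = -1.
(a,b)_37: α=1, u≡34; β=1, v≡31 (mod 37); (34|37)=+1, (31|37)=-1; sign (−1)^0·+1^1·-1^1 = -1.
(a,b)_3: α=2, u≡2; β=3, v≡1 (mod 3); (2|3)=-1, (1|3)=+1; sign (−1)^0·-1^3·+1^2 = -1.
(a,b)_2: α=1, β=4; u≡5, v≡7 (mod 8); ε(u)ε(v)=0·1, αω(v)=1·0, βω(u)=4·1; sum ≡ 0  ⇒  +1.
(a,b)_29: α=0, u≡3; β=1, v≡12 (mod 29); (3|29)=-1, (12|29)=-1; sign (−1)^0·-1^1·-1^0 = -1.
(-10582, -2301585 / ℚ) ramifies at {3, 5, 11, 29, 37, ∞}: a division algebra.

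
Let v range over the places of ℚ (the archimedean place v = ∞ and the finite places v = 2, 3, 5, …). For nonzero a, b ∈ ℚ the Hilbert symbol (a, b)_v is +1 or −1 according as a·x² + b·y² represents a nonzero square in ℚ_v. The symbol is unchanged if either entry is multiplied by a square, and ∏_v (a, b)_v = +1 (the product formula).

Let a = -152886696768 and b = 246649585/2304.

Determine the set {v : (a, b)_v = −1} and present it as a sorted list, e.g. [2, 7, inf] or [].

Mod squares: a ≡ -918437, b ≡ 29785. Check v ∈ {∞, 2, 3, 5, 7, 13, 17, 23, 31, 37, 43, 53}.
v=31: a=31^1·(≡8), b=31^0·(≡10) mod 31; (8|31)=+1, (10|31)=+1; (−1)^{1·0·15}·(+1)^0·(+1)^1 = +1.
v=7: a=7^0·(≡6), b=7^3·(≡6) mod 7; (6|7)=-1, (6|7)=-1; (−1)^{0·3·3}·(-1)^3·(-1)^0 = -1.
v=13: a=13^1·(≡7), b=13^2·(≡11) mod 13; (7|13)=-1, (11|13)=-1; (−1)^{1·2·6}·(-1)^2·(-1)^1 = -1.
v=23: a=23^0·(≡10), b=23^1·(≡19) mod 23; (10|23)=-1, (19|23)=-1; (−1)^{0·1·11}·(-1)^1·(-1)^0 = -1.
v=3: a=3^2·(≡1), b=3^-2·(≡1) mod 3; (1|3)=+1, (1|3)=+1; (−1)^{2·-2·1}·(+1)^-2·(+1)^2 = +1.
v=5: a=5^0·(≡2), b=5^1·(≡3) mod 5; (2|5)=-1, (3|5)=-1; (−1)^{0·1·2}·(-1)^1·(-1)^0 = -1.
v=37: a=37^0·(≡14), b=37^1·(≡10) mod 37; (14|37)=-1, (10|37)=+1; (−1)^{0·1·18}·(-1)^1·(+1)^0 = -1.
v=43: a=43^1·(≡3), b=43^0·(≡29) mod 43; (3|43)=-1, (29|43)=-1; (−1)^{1·0·21}·(-1)^0·(-1)^1 = -1.
v=17: a=17^2·(≡7), b=17^0·(≡4) mod 17; (7|17)=-1, (4|17)=+1; (−1)^{2·0·8}·(-1)^0·(+1)^2 = +1.
v=∞: -918437 < 0 and 29785 > 0  ⇒  (a,b)_∞ = +1.
v=53: a=53^1·(≡35), b=53^0·(≡44) mod 53; (35|53)=-1, (44|53)=+1; (−1)^{1·0·26}·(-1)^0·(+1)^1 = +1.
v=2: v_2(a)=6, v_2(b)=-8; units ≡ 3, 1 (mod 8); ε·ε+αω+βω = 1·0+6·0+-8·1 ≡ 0  ⇒  (a,b)_2 = +1.
Ram(-918437, 29785) = {5, 7, 13, 23, 37, 43}; no ℚ_5-point on the conic.

[5, 7, 13, 23, 37, 43]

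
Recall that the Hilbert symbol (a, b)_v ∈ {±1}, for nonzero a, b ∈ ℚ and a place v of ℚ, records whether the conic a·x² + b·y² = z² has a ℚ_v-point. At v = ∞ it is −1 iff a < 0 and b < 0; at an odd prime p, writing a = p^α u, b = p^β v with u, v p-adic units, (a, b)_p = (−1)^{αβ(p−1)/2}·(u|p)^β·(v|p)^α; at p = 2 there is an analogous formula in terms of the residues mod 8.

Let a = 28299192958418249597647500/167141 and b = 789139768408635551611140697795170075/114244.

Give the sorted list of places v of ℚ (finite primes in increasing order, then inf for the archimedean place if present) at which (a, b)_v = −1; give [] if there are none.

[2, 11, 17, 19, 41, 47]

(a, b) ≡ (22916119, 25707) mod (ℚ^×)²; places V = {2, 3, 5, 11, 13, 17, 19, 23, 29, 41, 43, 47, 53, ∞}.
(a,b)_47: α=1, u≡23; β=2, v≡19 (mod 47); (23|47)=-1, (19|47)=-1; sign (−1)^0·-1^2·-1^1 = -1.
(a,b)_13: α=-2, u≡11; β=-4, v≡6 (mod 13); (11|13)=-1, (6|13)=-1; sign (−1)^0·-1^-4·-1^-2 = +1.
(a,b)_∞: sgn(22916119)=+, sgn(25707)=+, so +1.
(a,b)_53: α=2, u≡5; β=0, v≡22 (mod 53); (5|53)=-1, (22|53)=-1; sign (−1)^0·-1^0·-1^2 = +1.
(a,b)_23: α=-1, u≡4; β=2, v≡8 (mod 23); (4|23)=+1, (8|23)=+1; sign (−1)^0·+1^2·+1^-1 = +1.
(a,b)_29: α=1, u≡14; β=2, v≡13 (mod 29); (14|29)=-1, (13|29)=+1; sign (−1)^0·-1^2·+1^1 = +1.
(a,b)_19: α=4, u≡12; β=5, v≡1 (mod 19); (12|19)=-1, (1|19)=+1; sign (−1)^0·-1^5·+1^4 = -1.
(a,b)_43: α=-1, u≡28; β=2, v≡23 (mod 43); (28|43)=-1, (23|43)=+1; sign (−1)^0·-1^2·+1^-1 = +1.
(a,b)_11: α=2, u≡6; β=5, v≡1 (mod 11); (6|11)=-1, (1|11)=+1; sign (−1)^0·-1^5·+1^2 = -1.
(a,b)_17: α=1, u≡16; β=2, v≡10 (mod 17); (16|17)=+1, (10|17)=-1; sign (−1)^0·+1^2·-1^1 = -1.
(a,b)_3: α=8, u≡1; β=7, v≡1 (mod 3); (1|3)=+1, (1|3)=+1; sign (−1)^0·+1^7·+1^8 = +1.
(a,b)_2: α=2, β=-2; u≡7, v≡3 (mod 8); ε(u)ε(v)=1·1, αω(v)=2·1, βω(u)=-2·0; sum ≡ 1  ⇒  -1.
(a,b)_41: α=2, u≡17; β=3, v≡7 (mod 41); (17|41)=-1, (7|41)=-1; sign (−1)^0·-1^3·-1^2 = -1.
(a,b)_5: α=4, u≡1; β=2, v≡2 (mod 5); (1|5)=+1, (2|5)=-1; sign (−1)^0·+1^2·-1^4 = +1.
Ram(22916119, 25707) = {2, 11, 17, 19, 41, 47}; no ℚ_2-point on the conic.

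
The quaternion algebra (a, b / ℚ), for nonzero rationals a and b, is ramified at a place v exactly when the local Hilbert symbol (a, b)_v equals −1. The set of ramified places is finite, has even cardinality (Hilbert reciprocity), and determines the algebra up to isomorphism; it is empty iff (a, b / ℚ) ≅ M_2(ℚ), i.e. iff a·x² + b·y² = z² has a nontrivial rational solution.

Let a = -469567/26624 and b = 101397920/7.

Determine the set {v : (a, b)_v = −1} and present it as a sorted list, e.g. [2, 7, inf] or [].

[5, 7, 13, 29]

Mod squares: a ≡ -182, b ≡ 26390. Check v ∈ {∞, 2, 5, 7, 13, 29, 37, 41}.
v=7: a=7^3·(≡1), b=7^-1·(≡1) mod 7; (1|7)=+1, (1|7)=+1; (−1)^{3·-1·3}·(+1)^-1·(+1)^3 = -1.
v=∞: -182 < 0 and 26390 > 0  ⇒  (a,b)_∞ = +1.
v=5: a=5^0·(≡2), b=5^1·(≡2) mod 5; (2|5)=-1, (2|5)=-1; (−1)^{0·1·2}·(-1)^1·(-1)^0 = -1.
v=37: a=37^2·(≡33), b=37^0·(≡7) mod 37; (33|37)=+1, (7|37)=+1; (−1)^{2·0·18}·(+1)^0·(+1)^2 = +1.
v=13: a=13^-1·(≡12), b=13^1·(≡5) mod 13; (12|13)=+1, (5|13)=-1; (−1)^{-1·1·6}·(+1)^1·(-1)^-1 = -1.
v=41: a=41^0·(≡25), b=41^2·(≡13) mod 41; (25|41)=+1, (13|41)=-1; (−1)^{0·2·20}·(+1)^2·(-1)^0 = +1.
v=29: a=29^0·(≡15), b=29^1·(≡26) mod 29; (15|29)=-1, (26|29)=-1; (−1)^{0·1·14}·(-1)^1·(-1)^0 = -1.
v=2: v_2(a)=-11, v_2(b)=5; units ≡ 5, 3 (mod 8); ε·ε+αω+βω = 0·1+-11·1+5·1 ≡ 0  ⇒  (a,b)_2 = +1.
|Ram(-182, 26390)| = 4, even; anisotropic at {5, 7, 13, 29}.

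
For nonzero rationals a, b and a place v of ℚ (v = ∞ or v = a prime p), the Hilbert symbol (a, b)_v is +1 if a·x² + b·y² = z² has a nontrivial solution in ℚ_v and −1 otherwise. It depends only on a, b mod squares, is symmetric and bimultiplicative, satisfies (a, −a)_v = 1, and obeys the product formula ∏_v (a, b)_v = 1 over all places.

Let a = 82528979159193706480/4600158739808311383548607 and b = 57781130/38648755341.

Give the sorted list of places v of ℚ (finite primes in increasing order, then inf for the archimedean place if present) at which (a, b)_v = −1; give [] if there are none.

[3, 5, 17, 23]

Mod squares: a ≡ 1265, b ≡ 11730. Check v ∈ {∞, 2, 3, 5, 7, 11, 17, 23, 53}.
v=7: a=7^-10·(≡3), b=7^-6·(≡6) mod 7; (3|7)=-1, (6|7)=-1; (−1)^{-10·-6·3}·(-1)^-6·(-1)^-10 = +1.
v=2: v_2(a)=4, v_2(b)=1; units ≡ 1, 1 (mod 8); ε·ε+αω+βω = 0·0+4·0+1·0 ≡ 0  ⇒  (a,b)_2 = +1.
v=23: a=23^-7·(≡9), b=23^-3·(≡13) mod 23; (9|23)=+1, (13|23)=+1; (−1)^{-7·-3·11}·(+1)^-3·(+1)^-7 = -1.
v=53: a=53^6·(≡43), b=53^2·(≡52) mod 53; (43|53)=+1, (52|53)=+1; (−1)^{6·2·26}·(+1)^2·(+1)^6 = +1.
v=17: a=17^2·(≡6), b=17^1·(≡7) mod 17; (6|17)=-1, (7|17)=-1; (−1)^{2·1·8}·(-1)^1·(-1)^2 = -1.
v=∞: 1265 > 0 and 11730 > 0  ⇒  (a,b)_∞ = +1.
v=11: a=11^5·(≡1), b=11^2·(≡1) mod 11; (1|11)=+1, (1|11)=+1; (−1)^{5·2·5}·(+1)^2·(+1)^5 = +1.
v=5: a=5^1·(≡3), b=5^1·(≡1) mod 5; (3|5)=-1, (1|5)=+1; (−1)^{1·1·2}·(-1)^1·(+1)^1 = -1.
v=3: a=3^-14·(≡2), b=3^-3·(≡1) mod 3; (2|3)=-1, (1|3)=+1; (−1)^{-14·-3·1}·(-1)^-3·(+1)^-14 = -1.
|Ram(1265, 11730)| = 4, even; anisotropic at {3, 5, 17, 23}.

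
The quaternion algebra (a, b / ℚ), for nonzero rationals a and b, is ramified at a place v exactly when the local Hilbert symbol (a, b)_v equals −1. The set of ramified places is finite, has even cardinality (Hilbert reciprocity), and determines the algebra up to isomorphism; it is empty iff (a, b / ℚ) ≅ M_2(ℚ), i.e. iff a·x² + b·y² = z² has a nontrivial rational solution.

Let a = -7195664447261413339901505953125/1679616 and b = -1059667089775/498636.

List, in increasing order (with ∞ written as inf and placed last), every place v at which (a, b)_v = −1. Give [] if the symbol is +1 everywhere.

[2, 19, 29, inf]

(a, b) ≡ (-92701, -5851069) mod (ℚ^×)²; places V = {2, 3, 5, 7, 17, 19, 29, 37, 41, 43, 53, ∞}.
(a,b)_41: α=3, u≡28; β=1, v≡24 (mod 41); (28|41)=-1, (24|41)=-1; sign (−1)^0·-1^1·-1^3 = +1.
(a,b)_43: α=2, u≡22; β=0, v≡3 (mod 43); (22|43)=-1, (3|43)=-1; sign (−1)^0·-1^0·-1^2 = +1.
(a,b)_3: α=-8, u≡2; β=-8, v≡2 (mod 3); (2|3)=-1, (2|3)=-1; sign (−1)^0·-1^-8·-1^-8 = +1.
(a,b)_17: α=1, u≡9; β=0, v≡15 (mod 17); (9|17)=+1, (15|17)=+1; sign (−1)^0·+1^0·+1^1 = +1.
(a,b)_2: α=-8, β=-2; u≡3, v≡3 (mod 8); ε(u)ε(v)=1·1, αω(v)=-8·1, βω(u)=-2·1; sum ≡ 1  ⇒  -1.
(a,b)_53: α=2, u≡7; β=2, v≡16 (mod 53); (7|53)=+1, (16|53)=+1; sign (−1)^0·+1^2·+1^2 = +1.
(a,b)_29: α=2, u≡19; β=1, v≡14 (mod 29); (19|29)=-1, (14|29)=-1; sign (−1)^0·-1^1·-1^2 = -1.
(a,b)_7: α=1, u≡2; β=3, v≡6 (mod 7); (2|7)=+1, (6|7)=-1; sign (−1)^1·+1^3·-1^1 = +1.
(a,b)_19: α=3, u≡17; β=-1, v≡6 (mod 19); (17|19)=+1, (6|19)=+1; sign (−1)^1·+1^-1·+1^3 = -1.
(a,b)_37: α=4, u≡30; β=1, v≡36 (mod 37); (30|37)=+1, (36|37)=+1; sign (−1)^0·+1^1·+1^4 = +1.
(a,b)_5: α=6, u≡4; β=2, v≡4 (mod 5); (4|5)=+1, (4|5)=+1; sign (−1)^0·+1^2·+1^6 = +1.
(a,b)_∞: sgn(-92701)=−, sgn(-5851069)=−, so -1.
|Ram(-92701, -5851069)| = 4, even; anisotropic at {2, 19, 29, ∞}.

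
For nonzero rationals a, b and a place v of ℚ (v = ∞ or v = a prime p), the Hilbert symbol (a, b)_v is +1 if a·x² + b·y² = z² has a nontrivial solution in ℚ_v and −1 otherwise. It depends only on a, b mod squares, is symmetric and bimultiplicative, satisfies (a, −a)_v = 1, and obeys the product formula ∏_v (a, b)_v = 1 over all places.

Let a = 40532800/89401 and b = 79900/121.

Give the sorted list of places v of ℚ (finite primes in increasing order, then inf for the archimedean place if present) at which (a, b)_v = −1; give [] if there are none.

[11, 17]

Mod squares: a ≡ 517, b ≡ 799. Check v ∈ {∞, 2, 5, 7, 11, 13, 17, 23, 47}.
v=13: a=13^-2·(≡1), b=13^0·(≡7) mod 13; (1|13)=+1, (7|13)=-1; (−1)^{-2·0·6}·(+1)^0·(-1)^-2 = +1.
v=11: a=11^1·(≡5), b=11^-2·(≡7) mod 11; (5|11)=+1, (7|11)=-1; (−1)^{1·-2·5}·(+1)^-2·(-1)^1 = -1.
v=17: a=17^0·(≡14), b=17^1·(≡4) mod 17; (14|17)=-1, (4|17)=+1; (−1)^{0·1·8}·(-1)^1·(+1)^0 = -1.
v=23: a=23^-2·(≡22), b=23^0·(≡15) mod 23; (22|23)=-1, (15|23)=-1; (−1)^{-2·0·11}·(-1)^0·(-1)^-2 = +1.
v=47: a=47^1·(≡13), b=47^1·(≡9) mod 47; (13|47)=-1, (9|47)=+1; (−1)^{1·1·23}·(-1)^1·(+1)^1 = +1.
v=2: v_2(a)=6, v_2(b)=2; units ≡ 5, 7 (mod 8); ε·ε+αω+βω = 0·1+6·0+2·1 ≡ 0  ⇒  (a,b)_2 = +1.
v=∞: 517 > 0 and 799 > 0  ⇒  (a,b)_∞ = +1.
v=5: a=5^2·(≡2), b=5^2·(≡1) mod 5; (2|5)=-1, (1|5)=+1; (−1)^{2·2·2}·(-1)^2·(+1)^2 = +1.
v=7: a=7^2·(≡6), b=7^0·(≡1) mod 7; (6|7)=-1, (1|7)=+1; (−1)^{2·0·3}·(-1)^0·(+1)^2 = +1.
Ram(517, 799) = {11, 17}; no ℚ_11-point on the conic.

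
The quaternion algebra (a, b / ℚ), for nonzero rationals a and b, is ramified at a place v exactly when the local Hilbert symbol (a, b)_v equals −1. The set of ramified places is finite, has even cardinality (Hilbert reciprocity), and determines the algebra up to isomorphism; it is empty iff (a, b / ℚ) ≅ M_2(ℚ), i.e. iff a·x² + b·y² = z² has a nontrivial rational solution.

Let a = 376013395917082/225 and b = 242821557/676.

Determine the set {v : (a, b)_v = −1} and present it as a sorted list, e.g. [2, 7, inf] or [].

(a, b) ≡ (15795802, 10373) mod (ℚ^×)²; places V = {2, 3, 5, 7, 11, 13, 17, 19, 23, 31, 41, 53, ∞}.
(a,b)_19: α=1, u≡13; β=0, v≡12 (mod 19); (13|19)=-1, (12|19)=-1; sign (−1)^0·-1^0·-1^1 = -1.
(a,b)_7: α=2, u≡2; β=0, v≡5 (mod 7); (2|7)=+1, (5|7)=-1; sign (−1)^0·+1^0·-1^2 = +1.
(a,b)_2: α=1, β=-2; u≡5, v≡5 (mod 8); ε(u)ε(v)=0·0, αω(v)=1·1, βω(u)=-2·1; sum ≡ 1  ⇒  -1.
(a,b)_11: α=1, u≡1; β=1, v≡6 (mod 11); (1|11)=+1, (6|11)=-1; sign (−1)^1·+1^1·-1^1 = +1.
(a,b)_17: α=2, u≡14; β=2, v≡3 (mod 17); (14|17)=-1, (3|17)=-1; sign (−1)^0·-1^2·-1^2 = +1.
(a,b)_23: α=1, u≡20; β=1, v≡5 (mod 23); (20|23)=-1, (5|23)=-1; sign (−1)^1·-1^1·-1^1 = -1.
(a,b)_3: α=-2, u≡1; β=4, v≡2 (mod 3); (1|3)=+1, (2|3)=-1; sign (−1)^0·+1^4·-1^-2 = +1.
(a,b)_5: α=-2, u≡3; β=0, v≡2 (mod 5); (3|5)=-1, (2|5)=-1; sign (−1)^0·-1^0·-1^-2 = +1.
(a,b)_53: α=1, u≡43; β=0, v≡13 (mod 53); (43|53)=+1, (13|53)=+1; sign (−1)^0·+1^0·+1^1 = +1.
(a,b)_∞: sgn(15795802)=+, sgn(10373)=+, so +1.
(a,b)_41: α=2, u≡7; β=1, v≡28 (mod 41); (7|41)=-1, (28|41)=-1; sign (−1)^0·-1^1·-1^2 = -1.
(a,b)_13: α=0, u≡10; β=-2, v≡1 (mod 13); (10|13)=+1, (1|13)=+1; sign (−1)^0·+1^-2·+1^0 = +1.
(a,b)_31: α=1, u≡3; β=0, v≡8 (mod 31); (3|31)=-1, (8|31)=+1; sign (−1)^0·-1^0·+1^1 = +1.
(15795802, 10373 / ℚ) ramifies at {2, 19, 23, 41}: a division algebra.

[2, 19, 23, 41]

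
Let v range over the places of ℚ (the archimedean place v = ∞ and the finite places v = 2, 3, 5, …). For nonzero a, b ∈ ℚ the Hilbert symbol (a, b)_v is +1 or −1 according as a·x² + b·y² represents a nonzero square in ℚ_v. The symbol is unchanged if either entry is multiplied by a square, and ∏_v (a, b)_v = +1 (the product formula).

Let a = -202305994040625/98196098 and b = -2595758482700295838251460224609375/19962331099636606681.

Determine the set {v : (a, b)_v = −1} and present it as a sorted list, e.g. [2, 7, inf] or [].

Mod squares: a ≡ -11730, b ≡ -87. Check v ∈ {∞, 2, 3, 5, 7, 11, 13, 17, 19, 23, 29}.
v=7: a=7^-4·(≡2), b=7^-10·(≡1) mod 7; (2|7)=+1, (1|7)=+1; (−1)^{-4·-10·3}·(+1)^-10·(+1)^-4 = +1.
v=17: a=17^3·(≡7), b=17^6·(≡1) mod 17; (7|17)=-1, (1|17)=+1; (−1)^{3·6·8}·(-1)^6·(+1)^3 = +1.
v=11: a=11^-2·(≡10), b=11^-4·(≡5) mod 11; (10|11)=-1, (5|11)=+1; (−1)^{-2·-4·5}·(-1)^-4·(+1)^-2 = +1.
v=19: a=19^2·(≡14), b=19^4·(≡8) mod 19; (14|19)=-1, (8|19)=-1; (−1)^{2·4·9}·(-1)^4·(-1)^2 = +1.
v=29: a=29^0·(≡10), b=29^1·(≡19) mod 29; (10|29)=-1, (19|29)=-1; (−1)^{0·1·14}·(-1)^1·(-1)^0 = -1.
v=2: v_2(a)=-1, v_2(b)=0; units ≡ 7, 1 (mod 8); ε·ε+αω+βω = 1·0+-1·0+0·0 ≡ 0  ⇒  (a,b)_2 = +1.
v=3: a=3^1·(≡2), b=3^9·(≡1) mod 3; (2|3)=-1, (1|3)=+1; (−1)^{1·9·1}·(-1)^9·(+1)^1 = +1.
v=13: a=13^-2·(≡12), b=13^-6·(≡12) mod 13; (12|13)=+1, (12|13)=+1; (−1)^{-2·-6·6}·(+1)^-6·(+1)^-2 = +1.
v=23: a=23^3·(≡10), b=23^6·(≡7) mod 23; (10|23)=-1, (7|23)=-1; (−1)^{3·6·11}·(-1)^6·(-1)^3 = -1.
v=5: a=5^5·(≡4), b=5^10·(≡3) mod 5; (4|5)=+1, (3|5)=-1; (−1)^{5·10·2}·(+1)^10·(-1)^5 = -1.
v=∞: -11730 < 0 and -87 < 0  ⇒  (a,b)_∞ = -1.
|Ram(-11730, -87)| = 4, even; anisotropic at {5, 23, 29, ∞}.

[5, 23, 29, inf]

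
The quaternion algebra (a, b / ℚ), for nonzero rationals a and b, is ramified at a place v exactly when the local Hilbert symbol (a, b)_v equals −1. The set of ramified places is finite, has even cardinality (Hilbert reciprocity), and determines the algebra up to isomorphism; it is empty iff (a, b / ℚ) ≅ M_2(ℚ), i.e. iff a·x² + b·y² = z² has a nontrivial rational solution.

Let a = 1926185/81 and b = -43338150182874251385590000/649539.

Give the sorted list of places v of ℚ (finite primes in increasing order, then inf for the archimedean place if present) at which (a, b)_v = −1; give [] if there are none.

Mod squares: a ≡ 6665, b ≡ -22683661. Check v ∈ {∞, 2, 3, 5, 7, 11, 13, 17, 31, 43}.
v=∞: 6665 > 0 and -22683661 < 0  ⇒  (a,b)_∞ = +1.
v=43: a=43^1·(≡28), b=43^3·(≡40) mod 43; (28|43)=-1, (40|43)=+1; (−1)^{1·3·21}·(-1)^3·(+1)^1 = +1.
v=17: a=17^2·(≡4), b=17^7·(≡14) mod 17; (4|17)=+1, (14|17)=-1; (−1)^{2·7·8}·(+1)^7·(-1)^2 = +1.
v=31: a=31^1·(≡12), b=31^3·(≡21) mod 31; (12|31)=-1, (21|31)=-1; (−1)^{1·3·15}·(-1)^3·(-1)^1 = -1.
v=3: a=3^-4·(≡2), b=3^-10·(≡2) mod 3; (2|3)=-1, (2|3)=-1; (−1)^{-4·-10·1}·(-1)^-10·(-1)^-4 = +1.
v=2: v_2(a)=0, v_2(b)=4; units ≡ 1, 3 (mod 8); ε·ε+αω+βω = 0·1+0·1+4·0 ≡ 0  ⇒  (a,b)_2 = +1.
v=11: a=11^0·(≡2), b=11^-1·(≡8) mod 11; (2|11)=-1, (8|11)=-1; (−1)^{0·-1·5}·(-1)^-1·(-1)^0 = -1.
v=5: a=5^1·(≡2), b=5^4·(≡4) mod 5; (2|5)=-1, (4|5)=+1; (−1)^{1·4·2}·(-1)^4·(+1)^1 = +1.
v=13: a=13^0·(≡9), b=13^1·(≡11) mod 13; (9|13)=+1, (11|13)=-1; (−1)^{0·1·6}·(+1)^1·(-1)^0 = +1.
v=7: a=7^0·(≡4), b=7^3·(≡1) mod 7; (4|7)=+1, (1|7)=+1; (−1)^{0·3·3}·(+1)^3·(+1)^0 = +1.
(6665, -22683661 / ℚ) ramifies at {11, 31}: a division algebra.

[11, 31]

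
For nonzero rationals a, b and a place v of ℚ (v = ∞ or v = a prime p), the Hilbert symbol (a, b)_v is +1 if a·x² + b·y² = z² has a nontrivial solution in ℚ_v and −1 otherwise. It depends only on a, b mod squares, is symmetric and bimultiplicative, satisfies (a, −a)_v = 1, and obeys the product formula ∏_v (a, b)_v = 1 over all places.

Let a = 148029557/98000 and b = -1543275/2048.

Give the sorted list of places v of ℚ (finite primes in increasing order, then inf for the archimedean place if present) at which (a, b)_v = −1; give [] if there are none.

[5, 41]

Mod squares: a ≡ 2665, b ≡ -38. Check v ∈ {∞, 2, 3, 5, 7, 13, 17, 19, 31, 41}.
v=17: a=17^2·(≡13), b=17^0·(≡13) mod 17; (13|17)=+1, (13|17)=+1; (−1)^{2·0·8}·(+1)^0·(+1)^2 = +1.
v=3: a=3^0·(≡1), b=3^2·(≡1) mod 3; (1|3)=+1, (1|3)=+1; (−1)^{0·2·1}·(+1)^2·(+1)^0 = +1.
v=13: a=13^1·(≡12), b=13^0·(≡1) mod 13; (12|13)=+1, (1|13)=+1; (−1)^{1·0·6}·(+1)^0·(+1)^1 = +1.
v=5: a=5^-3·(≡3), b=5^2·(≡3) mod 5; (3|5)=-1, (3|5)=-1; (−1)^{-3·2·2}·(-1)^2·(-1)^-3 = -1.
v=19: a=19^0·(≡16), b=19^3·(≡4) mod 19; (16|19)=+1, (4|19)=+1; (−1)^{0·3·9}·(+1)^3·(+1)^0 = +1.
v=41: a=41^1·(≡14), b=41^0·(≡38) mod 41; (14|41)=-1, (38|41)=-1; (−1)^{1·0·20}·(-1)^0·(-1)^1 = -1.
v=2: v_2(a)=-4, v_2(b)=-11; units ≡ 1, 5 (mod 8); ε·ε+αω+βω = 0·0+-4·1+-11·0 ≡ 0  ⇒  (a,b)_2 = +1.
v=7: a=7^-2·(≡5), b=7^0·(≡2) mod 7; (5|7)=-1, (2|7)=+1; (−1)^{-2·0·3}·(-1)^0·(+1)^-2 = +1.
v=31: a=31^2·(≡17), b=31^0·(≡30) mod 31; (17|31)=-1, (30|31)=-1; (−1)^{2·0·15}·(-1)^0·(-1)^2 = +1.
v=∞: 2665 > 0 and -38 < 0  ⇒  (a,b)_∞ = +1.
Ram(2665, -38) = {5, 41}; no ℚ_5-point on the conic.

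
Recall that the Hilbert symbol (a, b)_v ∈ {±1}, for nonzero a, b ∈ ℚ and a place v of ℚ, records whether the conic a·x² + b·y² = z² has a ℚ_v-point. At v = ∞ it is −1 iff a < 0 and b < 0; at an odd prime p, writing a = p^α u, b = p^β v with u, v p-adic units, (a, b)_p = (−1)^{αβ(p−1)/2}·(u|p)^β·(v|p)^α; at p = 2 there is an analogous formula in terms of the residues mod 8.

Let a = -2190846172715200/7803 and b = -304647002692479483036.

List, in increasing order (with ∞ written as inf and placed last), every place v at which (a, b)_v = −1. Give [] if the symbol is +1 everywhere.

[7, inf]

(a, b) ≡ (-127281, -1311) mod (ℚ^×)²; places V = {2, 3, 5, 7, 11, 13, 17, 19, 23, 29, ∞}.
(a,b)_∞: sgn(-127281)=−, sgn(-1311)=−, so -1.
(a,b)_2: α=6, β=2; u≡7, v≡1 (mod 8); ε(u)ε(v)=1·0, αω(v)=6·0, βω(u)=2·0; sum ≡ 0  ⇒  +1.
(a,b)_23: α=2, u≡3; β=3, v≡8 (mod 23); (3|23)=+1, (8|23)=+1; sign (−1)^0·+1^3·+1^2 = +1.
(a,b)_11: α=1, u≡4; β=2, v≡1 (mod 11); (4|11)=+1, (1|11)=+1; sign (−1)^0·+1^2·+1^1 = +1.
(a,b)_19: α=3, u≡2; β=5, v≡4 (mod 19); (2|19)=-1, (4|19)=+1; sign (−1)^1·-1^5·+1^3 = +1.
(a,b)_3: α=-3, u≡2; β=1, v≡1 (mod 3); (2|3)=-1, (1|3)=+1; sign (−1)^1·-1^1·+1^-3 = +1.
(a,b)_17: α=-2, u≡9; β=0, v≡2 (mod 17); (9|17)=+1, (2|17)=+1; sign (−1)^0·+1^0·+1^-2 = +1.
(a,b)_5: α=2, u≡4; β=0, v≡4 (mod 5); (4|5)=+1, (4|5)=+1; sign (−1)^0·+1^0·+1^2 = +1.
(a,b)_13: α=2, u≡7; β=2, v≡8 (mod 13); (7|13)=-1, (8|13)=-1; sign (−1)^0·-1^2·-1^2 = +1.
(a,b)_29: α=1, u≡12; β=2, v≡7 (mod 29); (12|29)=-1, (7|29)=+1; sign (−1)^0·-1^2·+1^1 = +1.
(a,b)_7: α=1, u≡3; β=2, v≡5 (mod 7); (3|7)=-1, (5|7)=-1; sign (−1)^0·-1^2·-1^1 = -1.
|Ram(-127281, -1311)| = 2, even; anisotropic at {7, ∞}.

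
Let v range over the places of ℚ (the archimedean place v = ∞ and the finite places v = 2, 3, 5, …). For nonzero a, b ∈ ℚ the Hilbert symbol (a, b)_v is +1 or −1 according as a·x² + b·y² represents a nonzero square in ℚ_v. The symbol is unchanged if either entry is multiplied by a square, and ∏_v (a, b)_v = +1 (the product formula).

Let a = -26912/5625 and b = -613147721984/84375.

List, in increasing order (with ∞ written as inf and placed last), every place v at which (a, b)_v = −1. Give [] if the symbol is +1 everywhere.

[5, 7, 23, inf]

(a, b) ≡ (-2, -2415) mod (ℚ^×)²; places V = {2, 3, 5, 7, 19, 23, 29, ∞}.
(a,b)_7: α=0, u≡6; β=3, v≡6 (mod 7); (6|7)=-1, (6|7)=-1; sign (−1)^0·-1^3·-1^0 = -1.
(a,b)_3: α=-2, u≡1; β=-3, v≡2 (mod 3); (1|3)=+1, (2|3)=-1; sign (−1)^0·+1^-3·-1^-2 = +1.
(a,b)_5: α=-4, u≡2; β=-5, v≡3 (mod 5); (2|5)=-1, (3|5)=-1; sign (−1)^0·-1^-5·-1^-4 = -1.
(a,b)_23: α=0, u≡14; β=1, v≡11 (mod 23); (14|23)=-1, (11|23)=-1; sign (−1)^0·-1^1·-1^0 = -1.
(a,b)_19: α=0, u≡11; β=2, v≡7 (mod 19); (11|19)=+1, (7|19)=+1; sign (−1)^0·+1^2·+1^0 = +1.
(a,b)_∞: sgn(-2)=−, sgn(-2415)=−, so -1.
(a,b)_29: α=2, u≡3; β=2, v≡15 (mod 29); (3|29)=-1, (15|29)=-1; sign (−1)^0·-1^2·-1^2 = +1.
(a,b)_2: α=5, β=8; u≡7, v≡1 (mod 8); ε(u)ε(v)=1·0, αω(v)=5·0, βω(u)=8·0; sum ≡ 0  ⇒  +1.
|Ram(-2, -2415)| = 4, even; anisotropic at {5, 7, 23, ∞}.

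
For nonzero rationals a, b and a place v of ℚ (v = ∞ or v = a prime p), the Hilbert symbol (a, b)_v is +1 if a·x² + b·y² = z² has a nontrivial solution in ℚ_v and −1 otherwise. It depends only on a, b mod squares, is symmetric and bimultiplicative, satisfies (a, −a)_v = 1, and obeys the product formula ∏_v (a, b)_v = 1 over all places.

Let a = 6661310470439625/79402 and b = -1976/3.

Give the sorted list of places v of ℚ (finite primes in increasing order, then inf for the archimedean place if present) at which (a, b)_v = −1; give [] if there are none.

Mod squares: a ≡ 787930, b ≡ -1482. Check v ∈ {∞, 2, 3, 5, 7, 11, 13, 19, 29, 37}.
v=13: a=13^3·(≡1), b=13^1·(≡10) mod 13; (1|13)=+1, (10|13)=+1; (−1)^{3·1·6}·(+1)^1·(+1)^3 = +1.
v=29: a=29^-1·(≡3), b=29^0·(≡18) mod 29; (3|29)=-1, (18|29)=-1; (−1)^{-1·0·14}·(-1)^0·(-1)^-1 = -1.
v=37: a=37^-2·(≡35), b=37^0·(≡32) mod 37; (35|37)=-1, (32|37)=-1; (−1)^{-2·0·18}·(-1)^0·(-1)^-2 = +1.
v=7: a=7^2·(≡6), b=7^0·(≡4) mod 7; (6|7)=-1, (4|7)=+1; (−1)^{2·0·3}·(-1)^0·(+1)^2 = +1.
v=19: a=19^3·(≡15), b=19^1·(≡16) mod 19; (15|19)=-1, (16|19)=+1; (−1)^{3·1·9}·(-1)^1·(+1)^3 = +1.
v=11: a=11^1·(≡1), b=11^0·(≡5) mod 11; (1|11)=+1, (5|11)=+1; (−1)^{1·0·5}·(+1)^0·(+1)^1 = +1.
v=3: a=3^8·(≡1), b=3^-1·(≡1) mod 3; (1|3)=+1, (1|3)=+1; (−1)^{8·-1·1}·(+1)^-1·(+1)^8 = +1.
v=2: v_2(a)=-1, v_2(b)=3; units ≡ 5, 3 (mod 8); ε·ε+αω+βω = 0·1+-1·1+3·1 ≡ 0  ⇒  (a,b)_2 = +1.
v=∞: 787930 > 0 and -1482 < 0  ⇒  (a,b)_∞ = +1.
v=5: a=5^3·(≡1), b=5^0·(≡3) mod 5; (1|5)=+1, (3|5)=-1; (−1)^{3·0·2}·(+1)^0·(-1)^3 = -1.
(787930, -1482 / ℚ) ramifies at {5, 29}: a division algebra.

[5, 29]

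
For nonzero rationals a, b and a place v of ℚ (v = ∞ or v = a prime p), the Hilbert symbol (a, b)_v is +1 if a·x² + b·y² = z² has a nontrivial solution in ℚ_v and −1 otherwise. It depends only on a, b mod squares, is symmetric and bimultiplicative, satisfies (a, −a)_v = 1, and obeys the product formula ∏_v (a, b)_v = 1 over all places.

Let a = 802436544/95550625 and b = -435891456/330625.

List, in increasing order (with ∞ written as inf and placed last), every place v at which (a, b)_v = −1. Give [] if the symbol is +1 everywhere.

Mod squares: a ≡ 39, b ≡ -429. Check v ∈ {∞, 2, 3, 5, 7, 11, 13, 17, 23}.
v=13: a=13^1·(≡3), b=13^1·(≡11) mod 13; (3|13)=+1, (11|13)=-1; (−1)^{1·1·6}·(+1)^1·(-1)^1 = -1.
v=5: a=5^-4·(≡4), b=5^-4·(≡1) mod 5; (4|5)=+1, (1|5)=+1; (−1)^{-4·-4·2}·(+1)^-4·(+1)^-4 = +1.
v=3: a=3^9·(≡1), b=3^5·(≡1) mod 3; (1|3)=+1, (1|3)=+1; (−1)^{9·5·1}·(+1)^5·(+1)^9 = -1.
v=∞: 39 > 0 and -429 < 0  ⇒  (a,b)_∞ = +1.
v=23: a=23^-2·(≡13), b=23^-2·(≡9) mod 23; (13|23)=+1, (9|23)=+1; (−1)^{-2·-2·11}·(+1)^-2·(+1)^-2 = +1.
v=11: a=11^0·(≡6), b=11^1·(≡4) mod 11; (6|11)=-1, (4|11)=+1; (−1)^{0·1·5}·(-1)^1·(+1)^0 = -1.
v=7: a=7^2·(≡4), b=7^2·(≡3) mod 7; (4|7)=+1, (3|7)=-1; (−1)^{2·2·3}·(+1)^2·(-1)^2 = +1.
v=17: a=17^-2·(≡5), b=17^0·(≡4) mod 17; (5|17)=-1, (4|17)=+1; (−1)^{-2·0·8}·(-1)^0·(+1)^-2 = +1.
v=2: v_2(a)=6, v_2(b)=8; units ≡ 7, 3 (mod 8); ε·ε+αω+βω = 1·1+6·1+8·0 ≡ 1  ⇒  (a,b)_2 = -1.
|Ram(39, -429)| = 4, even; anisotropic at {2, 3, 11, 13}.

[2, 3, 11, 13]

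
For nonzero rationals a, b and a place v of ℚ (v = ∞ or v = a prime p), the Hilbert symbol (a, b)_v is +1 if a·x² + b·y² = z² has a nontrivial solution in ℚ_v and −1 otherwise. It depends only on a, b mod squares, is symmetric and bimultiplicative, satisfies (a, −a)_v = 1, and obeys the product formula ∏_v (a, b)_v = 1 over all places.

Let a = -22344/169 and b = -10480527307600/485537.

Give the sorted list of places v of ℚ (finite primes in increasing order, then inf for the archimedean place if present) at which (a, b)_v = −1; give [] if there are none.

[17, inf]

Mod squares: a ≡ -114, b ≡ -513893. Check v ∈ {∞, 2, 3, 5, 7, 13, 17, 19, 37, 43}.
v=2: v_2(a)=3, v_2(b)=4; units ≡ 7, 3 (mod 8); ε·ε+αω+βω = 1·1+3·1+4·0 ≡ 0  ⇒  (a,b)_2 = +1.
v=37: a=37^0·(≡9), b=37^1·(≡20) mod 37; (9|37)=+1, (20|37)=-1; (−1)^{0·1·18}·(+1)^1·(-1)^0 = +1.
v=19: a=19^1·(≡18), b=19^3·(≡17) mod 19; (18|19)=-1, (17|19)=+1; (−1)^{1·3·9}·(-1)^3·(+1)^1 = +1.
v=17: a=17^0·(≡6), b=17^-1·(≡10) mod 17; (6|17)=-1, (10|17)=-1; (−1)^{0·-1·8}·(-1)^-1·(-1)^0 = -1.
v=3: a=3^1·(≡1), b=3^0·(≡1) mod 3; (1|3)=+1, (1|3)=+1; (−1)^{1·0·1}·(+1)^0·(+1)^1 = +1.
v=7: a=7^2·(≡6), b=7^4·(≡3) mod 7; (6|7)=-1, (3|7)=-1; (−1)^{2·4·3}·(-1)^4·(-1)^2 = +1.
v=∞: -114 < 0 and -513893 < 0  ⇒  (a,b)_∞ = -1.
v=13: a=13^-2·(≡3), b=13^-4·(≡10) mod 13; (3|13)=+1, (10|13)=+1; (−1)^{-2·-4·6}·(+1)^-4·(+1)^-2 = +1.
v=5: a=5^0·(≡4), b=5^2·(≡3) mod 5; (4|5)=+1, (3|5)=-1; (−1)^{0·2·2}·(+1)^2·(-1)^0 = +1.
v=43: a=43^0·(≡9), b=43^1·(≡37) mod 43; (9|43)=+1, (37|43)=-1; (−1)^{0·1·21}·(+1)^1·(-1)^0 = +1.
Ram(-114, -513893) = {17, ∞}; no ℚ_17-point on the conic.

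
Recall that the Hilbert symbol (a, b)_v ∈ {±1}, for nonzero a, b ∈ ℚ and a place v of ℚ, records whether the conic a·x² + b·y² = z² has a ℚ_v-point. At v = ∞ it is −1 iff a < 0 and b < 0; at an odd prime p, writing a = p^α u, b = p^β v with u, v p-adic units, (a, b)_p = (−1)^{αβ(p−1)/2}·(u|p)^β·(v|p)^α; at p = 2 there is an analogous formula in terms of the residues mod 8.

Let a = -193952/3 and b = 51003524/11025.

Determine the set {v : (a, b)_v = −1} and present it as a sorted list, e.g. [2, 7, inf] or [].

Mod squares: a ≡ -36366, b ≡ 209. Check v ∈ {∞, 2, 3, 5, 7, 11, 13, 19, 29}.
v=3: a=3^-1·(≡1), b=3^-2·(≡2) mod 3; (1|3)=+1, (2|3)=-1; (−1)^{-1·-2·1}·(+1)^-2·(-1)^-1 = -1.
v=2: v_2(a)=5, v_2(b)=2; units ≡ 1, 1 (mod 8); ε·ε+αω+βω = 0·0+5·0+2·0 ≡ 0  ⇒  (a,b)_2 = +1.
v=5: a=5^0·(≡1), b=5^-2·(≡4) mod 5; (1|5)=+1, (4|5)=+1; (−1)^{0·-2·2}·(+1)^-2·(+1)^0 = +1.
v=29: a=29^1·(≡23), b=29^0·(≡7) mod 29; (23|29)=+1, (7|29)=+1; (−1)^{1·0·14}·(+1)^0·(+1)^1 = +1.
v=19: a=19^1·(≡11), b=19^3·(≡9) mod 19; (11|19)=+1, (9|19)=+1; (−1)^{1·3·9}·(+1)^3·(+1)^1 = -1.
v=11: a=11^1·(≡4), b=11^1·(≡10) mod 11; (4|11)=+1, (10|11)=-1; (−1)^{1·1·5}·(+1)^1·(-1)^1 = +1.
v=∞: -36366 < 0 and 209 > 0  ⇒  (a,b)_∞ = +1.
v=13: a=13^0·(≡7), b=13^2·(≡1) mod 13; (7|13)=-1, (1|13)=+1; (−1)^{0·2·6}·(-1)^2·(+1)^0 = +1.
v=7: a=7^0·(≡6), b=7^-2·(≡5) mod 7; (6|7)=-1, (5|7)=-1; (−1)^{0·-2·3}·(-1)^-2·(-1)^0 = +1.
|Ram(-36366, 209)| = 2, even; anisotropic at {3, 19}.

[3, 19]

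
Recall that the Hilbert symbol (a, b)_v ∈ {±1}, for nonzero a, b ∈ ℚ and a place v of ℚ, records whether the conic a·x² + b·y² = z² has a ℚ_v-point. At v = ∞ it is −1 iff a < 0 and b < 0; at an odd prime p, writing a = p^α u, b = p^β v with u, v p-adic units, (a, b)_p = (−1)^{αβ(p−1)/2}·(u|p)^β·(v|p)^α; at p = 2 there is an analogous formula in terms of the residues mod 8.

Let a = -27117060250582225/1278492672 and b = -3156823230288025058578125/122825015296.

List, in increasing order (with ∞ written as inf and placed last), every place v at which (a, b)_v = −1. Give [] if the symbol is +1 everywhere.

[2, inf]

(a, b) ≡ (-57, -29) mod (ℚ^×)²; places V = {2, 3, 5, 7, 11, 17, 19, 29, 37, 43, ∞}.
(a,b)_43: α=2, u≡8; β=2, v≡13 (mod 43); (8|43)=-1, (13|43)=+1; sign (−1)^0·-1^2·+1^2 = +1.
(a,b)_11: α=2, u≡5; β=4, v≡4 (mod 11); (5|11)=+1, (4|11)=+1; sign (−1)^0·+1^4·+1^2 = +1.
(a,b)_19: α=-1, u≡9; β=0, v≡6 (mod 19); (9|19)=+1, (6|19)=+1; sign (−1)^0·+1^0·+1^-1 = +1.
(a,b)_29: α=2, u≡1; β=3, v≡16 (mod 29); (1|29)=+1, (16|29)=+1; sign (−1)^0·+1^3·+1^2 = +1.
(a,b)_2: α=-14, β=-16; u≡7, v≡3 (mod 8); ε(u)ε(v)=1·1, αω(v)=-14·1, βω(u)=-16·0; sum ≡ 1  ⇒  -1.
(a,b)_5: α=2, u≡3; β=6, v≡1 (mod 5); (3|5)=-1, (1|5)=+1; sign (−1)^0·-1^6·+1^2 = +1.
(a,b)_37: α=-2, u≡32; β=-4, v≡5 (mod 37); (32|37)=-1, (5|37)=-1; sign (−1)^0·-1^-4·-1^-2 = +1.
(a,b)_3: α=-1, u≡2; β=2, v≡1 (mod 3); (2|3)=-1, (1|3)=+1; sign (−1)^0·-1^2·+1^-1 = +1.
(a,b)_17: α=0, u≡3; β=2, v≡12 (mod 17); (3|17)=-1, (12|17)=-1; sign (−1)^0·-1^2·-1^0 = +1.
(a,b)_7: α=8, u≡3; β=6, v≡3 (mod 7); (3|7)=-1, (3|7)=-1; sign (−1)^0·-1^6·-1^8 = +1.
(a,b)_∞: sgn(-57)=−, sgn(-29)=−, so -1.
(-57, -29 / ℚ) ramifies at {2, ∞}: a division algebra.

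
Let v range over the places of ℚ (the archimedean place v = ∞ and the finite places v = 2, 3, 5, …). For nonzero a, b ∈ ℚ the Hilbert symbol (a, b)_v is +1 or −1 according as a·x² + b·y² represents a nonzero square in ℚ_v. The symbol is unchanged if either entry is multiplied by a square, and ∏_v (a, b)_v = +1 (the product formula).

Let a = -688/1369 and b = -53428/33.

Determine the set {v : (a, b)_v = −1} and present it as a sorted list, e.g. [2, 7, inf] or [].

(a, b) ≡ (-43, -1221) mod (ℚ^×)²; places V = {2, 3, 11, 19, 37, 43, ∞}.
(a,b)_37: α=-2, u≡15; β=1, v≡28 (mod 37); (15|37)=-1, (28|37)=+1; sign (−1)^0·-1^1·+1^-2 = -1.
(a,b)_43: α=1, u≡33; β=0, v≡28 (mod 43); (33|43)=-1, (28|43)=-1; sign (−1)^0·-1^0·-1^1 = -1.
(a,b)_3: α=0, u≡2; β=-1, v≡1 (mod 3); (2|3)=-1, (1|3)=+1; sign (−1)^0·-1^-1·+1^0 = -1.
(a,b)_19: α=0, u≡15; β=2, v≡3 (mod 19); (15|19)=-1, (3|19)=-1; sign (−1)^0·-1^2·-1^0 = +1.
(a,b)_11: α=0, u≡1; β=-1, v≡7 (mod 11); (1|11)=+1, (7|11)=-1; sign (−1)^0·+1^-1·-1^0 = +1.
(a,b)_2: α=4, β=2; u≡5, v≡3 (mod 8); ε(u)ε(v)=0·1, αω(v)=4·1, βω(u)=2·1; sum ≡ 0  ⇒  +1.
(a,b)_∞: sgn(-43)=−, sgn(-1221)=−, so -1.
|Ram(-43, -1221)| = 4, even; anisotropic at {3, 37, 43, ∞}.

[3, 37, 43, inf]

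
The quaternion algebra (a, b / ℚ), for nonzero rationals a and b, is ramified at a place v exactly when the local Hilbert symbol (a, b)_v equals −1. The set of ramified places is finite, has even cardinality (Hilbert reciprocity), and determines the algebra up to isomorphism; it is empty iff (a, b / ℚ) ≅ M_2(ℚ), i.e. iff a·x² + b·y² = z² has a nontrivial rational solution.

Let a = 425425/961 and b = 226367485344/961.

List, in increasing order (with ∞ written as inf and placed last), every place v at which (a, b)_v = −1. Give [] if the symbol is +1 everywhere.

Mod squares: a ≡ 17017, b ≡ 266. Check v ∈ {∞, 2, 3, 5, 7, 11, 13, 17, 19, 31}.
v=7: a=7^1·(≡4), b=7^1·(≡3) mod 7; (4|7)=+1, (3|7)=-1; (−1)^{1·1·3}·(+1)^1·(-1)^1 = +1.
v=19: a=19^0·(≡10), b=19^1·(≡14) mod 19; (10|19)=-1, (14|19)=-1; (−1)^{0·1·9}·(-1)^1·(-1)^0 = -1.
v=5: a=5^2·(≡2), b=5^0·(≡4) mod 5; (2|5)=-1, (4|5)=+1; (−1)^{2·0·2}·(-1)^0·(+1)^2 = +1.
v=17: a=17^1·(≡2), b=17^2·(≡5) mod 17; (2|17)=+1, (5|17)=-1; (−1)^{1·2·8}·(+1)^2·(-1)^1 = -1.
v=∞: 17017 > 0 and 266 > 0  ⇒  (a,b)_∞ = +1.
v=2: v_2(a)=0, v_2(b)=5; units ≡ 1, 5 (mod 8); ε·ε+αω+βω = 0·0+0·1+5·0 ≡ 0  ⇒  (a,b)_2 = +1.
v=31: a=31^-2·(≡12), b=31^-2·(≡18) mod 31; (12|31)=-1, (18|31)=+1; (−1)^{-2·-2·15}·(-1)^-2·(+1)^-2 = +1.
v=11: a=11^1·(≡8), b=11^2·(≡6) mod 11; (8|11)=-1, (6|11)=-1; (−1)^{1·2·5}·(-1)^2·(-1)^1 = -1.
v=13: a=13^1·(≡9), b=13^2·(≡6) mod 13; (9|13)=+1, (6|13)=-1; (−1)^{1·2·6}·(+1)^2·(-1)^1 = -1.
v=3: a=3^0·(≡1), b=3^2·(≡2) mod 3; (1|3)=+1, (2|3)=-1; (−1)^{0·2·1}·(+1)^2·(-1)^0 = +1.
|Ram(17017, 266)| = 4, even; anisotropic at {11, 13, 17, 19}.

[11, 13, 17, 19]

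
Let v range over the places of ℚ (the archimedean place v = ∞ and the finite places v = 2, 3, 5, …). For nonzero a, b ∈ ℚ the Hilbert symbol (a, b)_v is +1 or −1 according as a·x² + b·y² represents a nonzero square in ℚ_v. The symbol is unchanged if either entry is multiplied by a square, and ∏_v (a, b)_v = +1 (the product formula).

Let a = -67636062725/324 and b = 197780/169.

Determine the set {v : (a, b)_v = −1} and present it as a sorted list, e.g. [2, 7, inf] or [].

[11, 31]

Mod squares: a ≡ -22359029, b ≡ 49445. Check v ∈ {∞, 2, 3, 5, 7, 11, 13, 17, 19, 29, 31}.
v=29: a=29^1·(≡28), b=29^1·(≡28) mod 29; (28|29)=+1, (28|29)=+1; (−1)^{1·1·14}·(+1)^1·(+1)^1 = +1.
v=3: a=3^-4·(≡1), b=3^0·(≡2) mod 3; (1|3)=+1, (2|3)=-1; (−1)^{-4·0·1}·(+1)^0·(-1)^-4 = +1.
v=19: a=19^1·(≡10), b=19^0·(≡5) mod 19; (10|19)=-1, (5|19)=+1; (−1)^{1·0·9}·(-1)^0·(+1)^1 = +1.
v=17: a=17^1·(≡15), b=17^0·(≡15) mod 17; (15|17)=+1, (15|17)=+1; (−1)^{1·0·8}·(+1)^0·(+1)^1 = +1.
v=13: a=13^0·(≡10), b=13^-2·(≡11) mod 13; (10|13)=+1, (11|13)=-1; (−1)^{0·-2·6}·(+1)^-2·(-1)^0 = +1.
v=11: a=11^3·(≡2), b=11^1·(≡7) mod 11; (2|11)=-1, (7|11)=-1; (−1)^{3·1·5}·(-1)^1·(-1)^3 = -1.
v=2: v_2(a)=-2, v_2(b)=2; units ≡ 3, 5 (mod 8); ε·ε+αω+βω = 1·0+-2·1+2·1 ≡ 0  ⇒  (a,b)_2 = +1.
v=5: a=5^2·(≡4), b=5^1·(≡4) mod 5; (4|5)=+1, (4|5)=+1; (−1)^{2·1·2}·(+1)^1·(+1)^2 = +1.
v=∞: -22359029 < 0 and 49445 > 0  ⇒  (a,b)_∞ = +1.
v=7: a=7^1·(≡1), b=7^0·(≡2) mod 7; (1|7)=+1, (2|7)=+1; (−1)^{1·0·3}·(+1)^0·(+1)^1 = +1.
v=31: a=31^1·(≡1), b=31^1·(≡4) mod 31; (1|31)=+1, (4|31)=+1; (−1)^{1·1·15}·(+1)^1·(+1)^1 = -1.
(-22359029, 49445 / ℚ) ramifies at {11, 31}: a division algebra.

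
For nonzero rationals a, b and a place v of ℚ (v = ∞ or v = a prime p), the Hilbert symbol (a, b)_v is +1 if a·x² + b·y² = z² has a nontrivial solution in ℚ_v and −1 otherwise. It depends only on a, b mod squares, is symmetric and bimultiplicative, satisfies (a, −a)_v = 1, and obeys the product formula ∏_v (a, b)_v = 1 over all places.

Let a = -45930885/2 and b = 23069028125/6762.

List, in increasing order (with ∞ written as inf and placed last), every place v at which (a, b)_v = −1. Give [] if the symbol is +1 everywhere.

[2, 3, 5, 11]

(a, b) ≡ (-1874730, 690) mod (ℚ^×)²; places V = {2, 3, 5, 7, 11, 13, 19, 23, ∞}.
(a,b)_13: α=1, u≡4; β=2, v≡9 (mod 13); (4|13)=+1, (9|13)=+1; sign (−1)^0·+1^2·+1^1 = +1.
(a,b)_∞: sgn(-1874730)=−, sgn(690)=+, so +1.
(a,b)_3: α=1, u≡2; β=-1, v≡2 (mod 3); (2|3)=-1, (2|3)=-1; sign (−1)^1·-1^-1·-1^1 = -1.
(a,b)_23: α=1, u≡13; β=-1, v≡10 (mod 23); (13|23)=+1, (10|23)=-1; sign (−1)^1·+1^-1·-1^1 = +1.
(a,b)_19: α=1, u≡6; β=2, v≡6 (mod 19); (6|19)=+1, (6|19)=+1; sign (−1)^0·+1^2·+1^1 = +1.
(a,b)_11: α=1, u≡5; β=2, v≡10 (mod 11); (5|11)=+1, (10|11)=-1; sign (−1)^0·+1^2·-1^1 = -1.
(a,b)_7: α=2, u≡6; β=-2, v≡2 (mod 7); (6|7)=-1, (2|7)=+1; sign (−1)^0·-1^-2·+1^2 = +1.
(a,b)_2: α=-1, β=-1; u≡3, v≡1 (mod 8); ε(u)ε(v)=1·0, αω(v)=-1·0, βω(u)=-1·1; sum ≡ 1  ⇒  -1.
(a,b)_5: α=1, u≡4; β=5, v≡2 (mod 5); (4|5)=+1, (2|5)=-1; sign (−1)^0·+1^5·-1^1 = -1.
|Ram(-1874730, 690)| = 4, even; anisotropic at {2, 3, 5, 11}.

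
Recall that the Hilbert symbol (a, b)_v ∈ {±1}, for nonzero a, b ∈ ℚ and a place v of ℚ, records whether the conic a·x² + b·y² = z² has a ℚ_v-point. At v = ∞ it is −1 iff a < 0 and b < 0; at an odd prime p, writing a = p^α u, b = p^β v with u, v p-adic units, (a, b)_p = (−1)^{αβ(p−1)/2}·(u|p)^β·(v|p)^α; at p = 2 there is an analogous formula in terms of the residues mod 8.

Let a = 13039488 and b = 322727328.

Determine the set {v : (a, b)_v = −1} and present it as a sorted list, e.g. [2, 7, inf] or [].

(a, b) ≡ (462, 42) mod (ℚ^×)²; places V = {2, 3, 7, 11, ∞}.
(a,b)_7: α=3, u≡6; β=3, v≡5 (mod 7); (6|7)=-1, (5|7)=-1; sign (−1)^1·-1^3·-1^3 = -1.
(a,b)_11: α=1, u≡4; β=2, v≡9 (mod 11); (4|11)=+1, (9|11)=+1; sign (−1)^0·+1^2·+1^1 = +1.
(a,b)_3: α=3, u≡1; β=5, v≡2 (mod 3); (1|3)=+1, (2|3)=-1; sign (−1)^1·+1^5·-1^3 = +1.
(a,b)_∞: sgn(462)=+, sgn(42)=+, so +1.
(a,b)_2: α=7, β=5; u≡7, v≡5 (mod 8); ε(u)ε(v)=1·0, αω(v)=7·1, βω(u)=5·0; sum ≡ 1  ⇒  -1.
|Ram(462, 42)| = 2, even; anisotropic at {2, 7}.

[2, 7]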